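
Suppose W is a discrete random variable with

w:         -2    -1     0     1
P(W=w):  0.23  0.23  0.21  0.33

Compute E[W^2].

1.48

E[W^2] = Σ w^2·P(W=w)
 = 4·0.23 + 1·0.23 + 0·0.21 + 1·0.33
 = 0.92 + 0.23 + 0 + 0.33
 = 1.48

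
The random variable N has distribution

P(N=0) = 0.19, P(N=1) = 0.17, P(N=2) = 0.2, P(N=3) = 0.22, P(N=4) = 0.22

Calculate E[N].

2.11

E[N] = Σ n·P(N=n)
 = 0·0.19 + 1·0.17 + 2·0.2 + 3·0.22 + 4·0.22
 = 0 + 0.17 + 0.4 + 0.66 + 0.88
 = 2.11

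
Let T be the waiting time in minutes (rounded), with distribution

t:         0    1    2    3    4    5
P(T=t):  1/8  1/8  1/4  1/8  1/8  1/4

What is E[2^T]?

E[2^T] = Σ 2^t·P(T=t)
 = 1·1/8 + 2·1/8 + 4·1/4 + 8·1/8 + 16·1/8 + 32·1/4
 = 1/8 + 1/4 + 1 + 1 + 2 + 8
 = 99/8

12.375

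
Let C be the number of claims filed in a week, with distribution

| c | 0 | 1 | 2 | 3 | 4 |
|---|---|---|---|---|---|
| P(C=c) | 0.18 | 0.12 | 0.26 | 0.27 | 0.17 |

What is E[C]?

E[C] = Σ c·P(C=c)
 = 0·0.18 + 1·0.12 + 2·0.26 + 3·0.27 + 4·0.17
 = 0 + 0.12 + 0.52 + 0.81 + 0.68
 = 2.13

2.13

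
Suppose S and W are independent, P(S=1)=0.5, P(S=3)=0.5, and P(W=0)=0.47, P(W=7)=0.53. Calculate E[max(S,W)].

4.65

E[max(S,W)] = Σ_s Σ_w max(s,w) · P(S=s)P(W=w)
 = 1·0.235 + 7·0.265 + 3·0.235 + 7·0.265
 = 0.235 + 1.855 + 0.705 + 1.855
 = 4.65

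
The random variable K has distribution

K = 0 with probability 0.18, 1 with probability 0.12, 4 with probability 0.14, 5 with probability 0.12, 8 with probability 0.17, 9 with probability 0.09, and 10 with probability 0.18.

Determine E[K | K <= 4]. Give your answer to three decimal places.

1.545

P(K <= 4) = 0.18 + 0.12 + 0.14 = 0.44.
E[K | K <= 4] = [0·0.18 + 1·0.12 + 4·0.14] / 0.44
 = 0.68 / 0.44
 = 17/11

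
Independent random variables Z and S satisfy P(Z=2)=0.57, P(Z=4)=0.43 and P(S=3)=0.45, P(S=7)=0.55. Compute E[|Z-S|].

E[|Z-S|] = Σ_z Σ_s |z-s| · P(Z=z)P(S=s)
 = 1·0.2565 + 5·0.3135 + 1·0.1935 + 3·0.2365
 = 0.2565 + 1.5675 + 0.1935 + 0.7095
 = 2.727

2.727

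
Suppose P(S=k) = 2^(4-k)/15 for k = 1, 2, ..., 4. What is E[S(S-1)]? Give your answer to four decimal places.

2.1333

E[S(S-1)] = Σ s(s-1)·P(S=s)
 = 0·8/15 + 2·4/15 + 6·2/15 + 12·1/15
 = 0 + 8/15 + 4/5 + 4/5
 = 32/15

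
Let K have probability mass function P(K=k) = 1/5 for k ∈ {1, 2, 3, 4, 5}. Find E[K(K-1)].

E[K(K-1)] = Σ k(k-1)·P(K=k)
 = 0·1/5 + 2·1/5 + 6·1/5 + 12·1/5 + 20·1/5
 = 0 + 2/5 + 6/5 + 12/5 + 4
 = 8

8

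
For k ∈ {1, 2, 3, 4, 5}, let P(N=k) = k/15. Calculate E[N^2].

E[N^2] = Σ n^2·P(N=n)
 = 1·1/15 + 4·2/15 + 9·1/5 + 16·4/15 + 25·1/3
 = 1/15 + 8/15 + 9/5 + 64/15 + 25/3
 = 15

15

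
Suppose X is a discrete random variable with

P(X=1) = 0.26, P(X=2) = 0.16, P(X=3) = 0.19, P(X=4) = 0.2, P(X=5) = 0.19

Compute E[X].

E[X] = Σ x·P(X=x)
 = 1·0.26 + 2·0.16 + 3·0.19 + 4·0.2 + 5·0.19
 = 0.26 + 0.32 + 0.57 + 0.8 + 0.95
 = 2.9

2.9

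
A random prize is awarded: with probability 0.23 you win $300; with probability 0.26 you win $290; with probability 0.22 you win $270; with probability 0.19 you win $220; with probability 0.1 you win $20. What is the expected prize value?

247.6

E[payout] = 300·0.23 + 290·0.26 + 270·0.22 + 220·0.19 + 20·0.1
 = 69 + 75.4 + 59.4 + 41.8 + 2
 = 247.6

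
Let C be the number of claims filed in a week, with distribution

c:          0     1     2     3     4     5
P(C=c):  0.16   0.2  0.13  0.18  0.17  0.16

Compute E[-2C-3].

-7.96

E[-2C-3] = Σ (-2c-3)·P(C=c)
 = (-3)·0.16 + (-5)·0.2 + (-7)·0.13 + (-9)·0.18 + (-11)·0.17 + (-13)·0.16
 = (-0.48) + (-1) + (-0.91) + (-1.62) + (-1.87) + (-2.08)
 = -7.96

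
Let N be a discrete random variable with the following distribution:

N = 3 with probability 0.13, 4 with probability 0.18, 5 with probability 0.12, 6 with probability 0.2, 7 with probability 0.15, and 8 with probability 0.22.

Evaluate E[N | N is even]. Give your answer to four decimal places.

6.1333

P(N is even) = 0.18 + 0.2 + 0.22 = 0.6.
E[N | N is even] = [4·0.18 + 6·0.2 + 8·0.22] / 0.6
 = 3.68 / 0.6
 = 92/15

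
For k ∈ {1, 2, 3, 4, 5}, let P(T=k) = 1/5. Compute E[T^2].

11

E[T^2] = Σ t^2·P(T=t)
 = 1·1/5 + 4·1/5 + 9·1/5 + 16·1/5 + 25·1/5
 = 1/5 + 4/5 + 9/5 + 16/5 + 5
 = 11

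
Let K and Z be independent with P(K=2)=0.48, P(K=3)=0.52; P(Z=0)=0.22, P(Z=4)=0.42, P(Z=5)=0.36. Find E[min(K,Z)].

1.9656

E[min(K,Z)] = Σ_k Σ_z min(k,z) · P(K=k)P(Z=z)
 = 0·0.1056 + 2·0.2016 + 2·0.1728 + 0·0.1144 + 3·0.2184 + 3·0.1872
 = 0 + 0.4032 + 0.3456 + 0 + 0.6552 + 0.5616
 = 1.9656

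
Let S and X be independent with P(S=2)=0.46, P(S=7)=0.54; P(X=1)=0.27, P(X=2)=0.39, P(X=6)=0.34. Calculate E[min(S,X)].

2.4644

E[min(S,X)] = Σ_s Σ_x min(s,x) · P(S=s)P(X=x)
 = 1·0.1242 + 2·0.1794 + 2·0.1564 + 1·0.1458 + 2·0.2106 + 6·0.1836
 = 0.1242 + 0.3588 + 0.3128 + 0.1458 + 0.4212 + 1.1016
 = 2.4644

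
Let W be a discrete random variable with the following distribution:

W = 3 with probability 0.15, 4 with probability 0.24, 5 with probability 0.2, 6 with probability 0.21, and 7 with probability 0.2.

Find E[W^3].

158.37

E[W^3] = Σ w^3·P(W=w)
 = 27·0.15 + 64·0.24 + 125·0.2 + 216·0.21 + 343·0.2
 = 4.05 + 15.36 + 25 + 45.36 + 68.6
 = 158.37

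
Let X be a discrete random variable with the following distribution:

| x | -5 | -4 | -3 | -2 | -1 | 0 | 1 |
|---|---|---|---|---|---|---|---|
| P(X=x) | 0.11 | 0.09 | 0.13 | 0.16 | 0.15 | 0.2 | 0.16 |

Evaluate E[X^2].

6.31

E[X^2] = Σ x^2·P(X=x)
 = 25·0.11 + 16·0.09 + 9·0.13 + 4·0.16 + 1·0.15 + 0·0.2 + 1·0.16
 = 2.75 + 1.44 + 1.17 + 0.64 + 0.15 + 0 + 0.16
 = 6.31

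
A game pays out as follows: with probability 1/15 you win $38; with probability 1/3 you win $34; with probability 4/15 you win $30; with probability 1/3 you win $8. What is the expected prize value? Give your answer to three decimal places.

E[payout] = 38·1/15 + 34·1/3 + 30·4/15 + 8·1/3
 = 38/15 + 34/3 + 8 + 8/3
 = 368/15

24.533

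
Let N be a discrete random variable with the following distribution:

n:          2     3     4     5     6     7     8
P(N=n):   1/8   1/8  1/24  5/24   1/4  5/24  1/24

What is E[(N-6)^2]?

3.875

E[(N-6)^2] = Σ (n-6)^2·P(N=n)
 = 16·1/8 + 9·1/8 + 4·1/24 + 1·5/24 + 0·1/4 + 1·5/24 + 4·1/24
 = 2 + 9/8 + 1/6 + 5/24 + 0 + 5/24 + 1/6
 = 31/8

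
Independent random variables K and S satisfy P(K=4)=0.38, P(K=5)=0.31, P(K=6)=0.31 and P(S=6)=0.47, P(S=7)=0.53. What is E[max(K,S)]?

6.53

E[max(K,S)] = Σ_k Σ_s max(k,s) · P(K=k)P(S=s)
 = 6·0.1786 + 7·0.2014 + 6·0.1457 + 7·0.1643 + 6·0.1457 + 7·0.1643
 = 1.0716 + 1.4098 + 0.8742 + 1.1501 + 0.8742 + 1.1501
 = 6.53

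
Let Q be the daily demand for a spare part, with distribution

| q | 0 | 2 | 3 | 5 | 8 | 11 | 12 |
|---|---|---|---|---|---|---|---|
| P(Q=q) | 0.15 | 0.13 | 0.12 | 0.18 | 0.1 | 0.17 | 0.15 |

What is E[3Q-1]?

16.97

E[3Q-1] = Σ (3q-1)·P(Q=q)
 = (-1)·0.15 + 5·0.13 + 8·0.12 + 14·0.18 + 23·0.1 + 32·0.17 + 35·0.15
 = (-0.15) + 0.65 + 0.96 + 2.52 + 2.3 + 5.44 + 5.25
 = 16.97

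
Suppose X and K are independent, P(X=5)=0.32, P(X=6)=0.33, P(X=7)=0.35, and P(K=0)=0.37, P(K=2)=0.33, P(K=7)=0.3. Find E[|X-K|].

3.852

E[|X-K|] = Σ_x Σ_k |x-k| · P(X=x)P(K=k)
 = 5·0.1184 + 3·0.1056 + 2·0.096 + 6·0.1221 + 4·0.1089 + 1·0.099 + 7·0.1295 + 5·0.1155 + 0·0.105
 = 0.592 + 0.3168 + 0.192 + 0.7326 + 0.4356 + 0.099 + 0.9065 + 0.5775 + 0
 = 3.852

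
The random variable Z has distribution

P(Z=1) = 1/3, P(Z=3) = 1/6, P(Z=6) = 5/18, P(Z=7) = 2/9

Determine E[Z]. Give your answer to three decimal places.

4.056

E[Z] = Σ z·P(Z=z)
 = 1·1/3 + 3·1/6 + 6·5/18 + 7·2/9
 = 1/3 + 1/2 + 5/3 + 14/9
 = 73/18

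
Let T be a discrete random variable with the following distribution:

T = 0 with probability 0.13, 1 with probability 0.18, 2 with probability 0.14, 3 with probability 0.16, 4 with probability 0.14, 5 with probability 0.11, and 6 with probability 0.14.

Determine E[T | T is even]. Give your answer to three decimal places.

P(T is even) = 0.13 + 0.14 + 0.14 + 0.14 = 0.55.
E[T | T is even] = [0·0.13 + 2·0.14 + 4·0.14 + 6·0.14] / 0.55
 = 1.68 / 0.55
 = 168/55

3.055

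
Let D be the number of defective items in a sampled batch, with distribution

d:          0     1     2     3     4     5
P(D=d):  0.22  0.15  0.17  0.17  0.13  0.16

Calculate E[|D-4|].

2

E[|D-4|] = Σ |d-4|·P(D=d)
 = 4·0.22 + 3·0.15 + 2·0.17 + 1·0.17 + 0·0.13 + 1·0.16
 = 0.88 + 0.45 + 0.34 + 0.17 + 0 + 0.16
 = 2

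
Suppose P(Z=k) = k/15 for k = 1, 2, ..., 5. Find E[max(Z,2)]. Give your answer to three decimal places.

E[max(Z,2)] = Σ max(z,2)·P(Z=z)
 = 2·1/15 + 2·2/15 + 3·1/5 + 4·4/15 + 5·1/3
 = 2/15 + 4/15 + 3/5 + 16/15 + 5/3
 = 56/15

3.733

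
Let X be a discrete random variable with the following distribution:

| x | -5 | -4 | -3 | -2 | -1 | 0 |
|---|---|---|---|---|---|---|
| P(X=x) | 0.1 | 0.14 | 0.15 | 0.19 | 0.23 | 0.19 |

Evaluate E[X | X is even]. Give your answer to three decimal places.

-1.808

P(X is even) = 0.14 + 0.19 + 0.19 = 0.52.
E[X | X is even] = [(-4)·0.14 + (-2)·0.19 + 0·0.19] / 0.52
 = -0.94 / 0.52
 = -47/26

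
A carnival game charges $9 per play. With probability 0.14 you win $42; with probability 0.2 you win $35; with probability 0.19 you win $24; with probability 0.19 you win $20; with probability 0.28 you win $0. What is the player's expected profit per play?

12.24

E[payout] = 42·0.14 + 35·0.2 + 24·0.19 + 20·0.19 + 0·0.28
 = 5.88 + 7 + 4.56 + 3.8 + 0
 = 21.24
Net = 21.24 - 9 = 12.24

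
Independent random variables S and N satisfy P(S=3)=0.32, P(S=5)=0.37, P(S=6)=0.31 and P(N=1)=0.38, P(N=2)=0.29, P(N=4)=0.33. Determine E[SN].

10.6476

E[SN] = Σ_s Σ_n sn · P(S=s)P(N=n)
 = 3·0.1216 + 6·0.0928 + 12·0.1056 + 5·0.1406 + 10·0.1073 + 20·0.1221 + 6·0.1178 + 12·0.0899 + 24·0.1023
 = 0.3648 + 0.5568 + 1.2672 + 0.703 + 1.073 + 2.442 + 0.7068 + 1.0788 + 2.4552
 = 10.6476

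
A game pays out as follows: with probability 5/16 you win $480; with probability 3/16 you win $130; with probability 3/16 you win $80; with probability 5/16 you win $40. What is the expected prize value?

201.875

E[payout] = 480·5/16 + 130·3/16 + 80·3/16 + 40·5/16
 = 150 + 195/8 + 15 + 25/2
 = 1615/8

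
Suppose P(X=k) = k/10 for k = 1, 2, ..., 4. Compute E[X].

3

E[X] = Σ x·P(X=x)
 = 1·1/10 + 2·1/5 + 3·3/10 + 4·2/5
 = 1/10 + 2/5 + 9/10 + 8/5
 = 3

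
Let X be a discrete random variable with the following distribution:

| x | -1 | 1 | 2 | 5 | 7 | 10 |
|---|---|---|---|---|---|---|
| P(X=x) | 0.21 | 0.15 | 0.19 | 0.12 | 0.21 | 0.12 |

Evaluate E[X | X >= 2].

5.703125

P(X >= 2) = 0.19 + 0.12 + 0.21 + 0.12 = 0.64.
E[X | X >= 2] = [2·0.19 + 5·0.12 + 7·0.21 + 10·0.12] / 0.64
 = 3.65 / 0.64
 = 365/64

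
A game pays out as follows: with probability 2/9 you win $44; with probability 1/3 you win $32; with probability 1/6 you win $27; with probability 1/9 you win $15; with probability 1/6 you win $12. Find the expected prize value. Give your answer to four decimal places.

E[payout] = 44·2/9 + 32·1/3 + 27·1/6 + 15·1/9 + 12·1/6
 = 88/9 + 32/3 + 9/2 + 5/3 + 2
 = 515/18

28.6111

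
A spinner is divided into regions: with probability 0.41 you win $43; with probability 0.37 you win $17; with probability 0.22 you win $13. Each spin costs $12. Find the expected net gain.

E[payout] = 43·0.41 + 17·0.37 + 13·0.22
 = 17.63 + 6.29 + 2.86
 = 26.78
Net = 26.78 - 12 = 14.78

14.78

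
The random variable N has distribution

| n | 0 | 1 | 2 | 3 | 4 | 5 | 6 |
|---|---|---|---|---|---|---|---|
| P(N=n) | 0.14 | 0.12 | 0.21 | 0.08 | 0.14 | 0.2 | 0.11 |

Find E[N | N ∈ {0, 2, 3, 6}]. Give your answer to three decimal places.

P(N ∈ {0, 2, 3, 6}) = 0.14 + 0.21 + 0.08 + 0.11 = 0.54.
E[N | N ∈ {0, 2, 3, 6}] = [0·0.14 + 2·0.21 + 3·0.08 + 6·0.11] / 0.54
 = 1.32 / 0.54
 = 22/9

2.444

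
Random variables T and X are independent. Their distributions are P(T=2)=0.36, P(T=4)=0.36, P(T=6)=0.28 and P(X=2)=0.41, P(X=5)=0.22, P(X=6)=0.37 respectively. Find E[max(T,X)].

4.956

E[max(T,X)] = Σ_t Σ_x max(t,x) · P(T=t)P(X=x)
 = 2·0.1476 + 5·0.0792 + 6·0.1332 + 4·0.1476 + 5·0.0792 + 6·0.1332 + 6·0.1148 + 6·0.0616 + 6·0.1036
 = 0.2952 + 0.396 + 0.7992 + 0.5904 + 0.396 + 0.7992 + 0.6888 + 0.3696 + 0.6216
 = 4.956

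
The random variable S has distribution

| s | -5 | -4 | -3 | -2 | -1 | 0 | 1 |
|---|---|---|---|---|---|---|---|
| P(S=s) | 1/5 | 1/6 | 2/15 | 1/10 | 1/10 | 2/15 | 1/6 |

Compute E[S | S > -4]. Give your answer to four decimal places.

P(S > -4) = 2/15 + 1/10 + 1/10 + 2/15 + 1/6 = 19/30.
E[S | S > -4] = [(-3)·2/15 + (-2)·1/10 + (-1)·1/10 + 0·2/15 + 1·1/6] / (19/30)
 = -8/15 / (19/30)
 = -16/19

-0.8421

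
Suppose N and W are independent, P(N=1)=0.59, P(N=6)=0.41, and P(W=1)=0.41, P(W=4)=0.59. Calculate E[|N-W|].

2.3686

E[|N-W|] = Σ_n Σ_w |n-w| · P(N=n)P(W=w)
 = 0·0.2419 + 3·0.3481 + 5·0.1681 + 2·0.2419
 = 0 + 1.0443 + 0.8405 + 0.4838
 = 2.3686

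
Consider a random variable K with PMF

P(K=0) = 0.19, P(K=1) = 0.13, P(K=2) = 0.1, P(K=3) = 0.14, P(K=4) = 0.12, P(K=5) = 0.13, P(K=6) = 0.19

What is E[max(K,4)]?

E[max(K,4)] = Σ max(k,4)·P(K=k)
 = 4·0.19 + 4·0.13 + 4·0.1 + 4·0.14 + 4·0.12 + 5·0.13 + 6·0.19
 = 0.76 + 0.52 + 0.4 + 0.56 + 0.48 + 0.65 + 1.14
 = 4.51

4.51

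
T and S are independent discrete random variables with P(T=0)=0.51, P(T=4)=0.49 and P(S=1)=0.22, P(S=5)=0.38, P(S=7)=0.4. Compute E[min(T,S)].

E[min(T,S)] = Σ_t Σ_s min(t,s) · P(T=t)P(S=s)
 = 0·0.1122 + 0·0.1938 + 0·0.204 + 1·0.1078 + 4·0.1862 + 4·0.196
 = 0 + 0 + 0 + 0.1078 + 0.7448 + 0.784
 = 1.6366

1.6366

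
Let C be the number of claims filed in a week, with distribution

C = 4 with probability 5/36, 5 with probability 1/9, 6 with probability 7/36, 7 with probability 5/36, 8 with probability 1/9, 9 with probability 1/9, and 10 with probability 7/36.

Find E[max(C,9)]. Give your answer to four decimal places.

9.1944

E[max(C,9)] = Σ max(c,9)·P(C=c)
 = 9·5/36 + 9·1/9 + 9·7/36 + 9·5/36 + 9·1/9 + 9·1/9 + 10·7/36
 = 5/4 + 1 + 7/4 + 5/4 + 1 + 1 + 35/18
 = 331/36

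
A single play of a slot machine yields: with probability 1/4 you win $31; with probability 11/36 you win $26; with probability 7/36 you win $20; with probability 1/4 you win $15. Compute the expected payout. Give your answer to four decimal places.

23.3333

E[payout] = 31·1/4 + 26·11/36 + 20·7/36 + 15·1/4
 = 31/4 + 143/18 + 35/9 + 15/4
 = 70/3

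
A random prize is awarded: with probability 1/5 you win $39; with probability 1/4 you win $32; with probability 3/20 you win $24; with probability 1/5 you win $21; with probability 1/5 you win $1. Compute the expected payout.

23.8

E[payout] = 39·1/5 + 32·1/4 + 24·3/20 + 21·1/5 + 1·1/5
 = 39/5 + 8 + 18/5 + 21/5 + 1/5
 = 119/5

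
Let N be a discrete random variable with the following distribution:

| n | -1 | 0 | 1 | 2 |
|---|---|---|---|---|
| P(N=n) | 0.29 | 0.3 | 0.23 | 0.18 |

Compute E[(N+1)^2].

E[(N+1)^2] = Σ (n+1)^2·P(N=n)
 = 0·0.29 + 1·0.3 + 4·0.23 + 9·0.18
 = 0 + 0.3 + 0.92 + 1.62
 = 2.84

2.84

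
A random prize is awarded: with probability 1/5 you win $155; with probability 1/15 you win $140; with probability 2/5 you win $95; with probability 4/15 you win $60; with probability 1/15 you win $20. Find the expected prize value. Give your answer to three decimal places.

E[payout] = 155·1/5 + 140·1/15 + 95·2/5 + 60·4/15 + 20·1/15
 = 31 + 28/3 + 38 + 16 + 4/3
 = 287/3

95.667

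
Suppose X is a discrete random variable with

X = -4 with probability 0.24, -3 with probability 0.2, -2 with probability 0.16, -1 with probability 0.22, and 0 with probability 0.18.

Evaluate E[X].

E[X] = Σ x·P(X=x)
 = (-4)·0.24 + (-3)·0.2 + (-2)·0.16 + (-1)·0.22 + 0·0.18
 = (-0.96) + (-0.6) + (-0.32) + (-0.22) + 0
 = -2.1

-2.1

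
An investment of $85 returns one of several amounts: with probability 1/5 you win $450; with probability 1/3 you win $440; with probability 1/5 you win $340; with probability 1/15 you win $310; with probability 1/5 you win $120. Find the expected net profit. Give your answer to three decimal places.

E[payout] = 450·1/5 + 440·1/3 + 340·1/5 + 310·1/15 + 120·1/5
 = 90 + 440/3 + 68 + 62/3 + 24
 = 1048/3
Net = 1048/3 - 85 = 793/3

264.333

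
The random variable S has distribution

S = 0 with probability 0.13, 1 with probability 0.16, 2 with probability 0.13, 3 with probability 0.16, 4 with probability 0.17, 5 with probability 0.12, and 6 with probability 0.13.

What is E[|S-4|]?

1.8

E[|S-4|] = Σ |s-4|·P(S=s)
 = 4·0.13 + 3·0.16 + 2·0.13 + 1·0.16 + 0·0.17 + 1·0.12 + 2·0.13
 = 0.52 + 0.48 + 0.26 + 0.16 + 0 + 0.12 + 0.26
 = 1.8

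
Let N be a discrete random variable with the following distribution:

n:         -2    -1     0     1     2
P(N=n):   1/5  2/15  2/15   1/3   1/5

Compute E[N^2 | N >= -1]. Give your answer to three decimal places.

1.583

P(N >= -1) = 2/15 + 2/15 + 1/3 + 1/5 = 4/5.
E[N^2 | N >= -1] = [1·2/15 + 0·2/15 + 1·1/3 + 4·1/5] / (4/5)
 = 19/15 / (4/5)
 = 19/12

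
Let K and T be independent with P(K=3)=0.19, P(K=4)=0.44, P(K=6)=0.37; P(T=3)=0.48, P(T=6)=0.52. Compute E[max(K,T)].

5.304

E[max(K,T)] = Σ_k Σ_t max(k,t) · P(K=k)P(T=t)
 = 3·0.0912 + 6·0.0988 + 4·0.2112 + 6·0.2288 + 6·0.1776 + 6·0.1924
 = 0.2736 + 0.5928 + 0.8448 + 1.3728 + 1.0656 + 1.1544
 = 5.304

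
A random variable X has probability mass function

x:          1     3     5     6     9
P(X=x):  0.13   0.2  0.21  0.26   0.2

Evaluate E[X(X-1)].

E[X(X-1)] = Σ x(x-1)·P(X=x)
 = 0·0.13 + 6·0.2 + 20·0.21 + 30·0.26 + 72·0.2
 = 0 + 1.2 + 4.2 + 7.8 + 14.4
 = 27.6

27.6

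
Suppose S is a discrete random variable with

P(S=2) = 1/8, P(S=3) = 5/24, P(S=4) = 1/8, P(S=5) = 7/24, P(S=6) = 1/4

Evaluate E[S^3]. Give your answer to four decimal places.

E[S^3] = Σ s^3·P(S=s)
 = 8·1/8 + 27·5/24 + 64·1/8 + 125·7/24 + 216·1/4
 = 1 + 45/8 + 8 + 875/24 + 54
 = 1261/12

105.0833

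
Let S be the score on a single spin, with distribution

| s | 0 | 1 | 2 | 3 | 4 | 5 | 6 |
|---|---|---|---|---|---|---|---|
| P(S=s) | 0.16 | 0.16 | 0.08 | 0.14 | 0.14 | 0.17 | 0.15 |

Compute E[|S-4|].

E[|S-4|] = Σ |s-4|·P(S=s)
 = 4·0.16 + 3·0.16 + 2·0.08 + 1·0.14 + 0·0.14 + 1·0.17 + 2·0.15
 = 0.64 + 0.48 + 0.16 + 0.14 + 0 + 0.17 + 0.3
 = 1.89

1.89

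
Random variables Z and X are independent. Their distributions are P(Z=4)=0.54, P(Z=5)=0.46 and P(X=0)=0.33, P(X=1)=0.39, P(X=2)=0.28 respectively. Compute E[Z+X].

5.41

E[Z+X] = Σ_z Σ_x (z+x) · P(Z=z)P(X=x)
 = 4·0.1782 + 5·0.2106 + 6·0.1512 + 5·0.1518 + 6·0.1794 + 7·0.1288
 = 0.7128 + 1.053 + 0.9072 + 0.759 + 1.0764 + 0.9016
 = 5.41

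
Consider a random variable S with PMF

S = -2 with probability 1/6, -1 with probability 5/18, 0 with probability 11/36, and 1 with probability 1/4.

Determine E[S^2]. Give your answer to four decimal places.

1.1944

E[S^2] = Σ s^2·P(S=s)
 = 4·1/6 + 1·5/18 + 0·11/36 + 1·1/4
 = 2/3 + 5/18 + 0 + 1/4
 = 43/36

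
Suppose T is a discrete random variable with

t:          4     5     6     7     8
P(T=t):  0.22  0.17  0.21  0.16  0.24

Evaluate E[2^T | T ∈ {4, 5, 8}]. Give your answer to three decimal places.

P(T ∈ {4, 5, 8}) = 0.22 + 0.17 + 0.24 = 0.63.
E[2^T | T ∈ {4, 5, 8}] = [16·0.22 + 32·0.17 + 256·0.24] / 0.63
 = 70.4 / 0.63
 = 7040/63

111.746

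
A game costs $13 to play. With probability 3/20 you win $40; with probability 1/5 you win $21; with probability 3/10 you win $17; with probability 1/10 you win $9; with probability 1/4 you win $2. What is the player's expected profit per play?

E[payout] = 40·3/20 + 21·1/5 + 17·3/10 + 9·1/10 + 2·1/4
 = 6 + 21/5 + 51/10 + 9/10 + 1/2
 = 167/10
Net = 167/10 - 13 = 37/10

3.7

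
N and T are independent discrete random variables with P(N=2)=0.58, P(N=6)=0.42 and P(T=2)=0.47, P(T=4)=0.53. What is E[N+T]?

6.74

E[N+T] = Σ_n Σ_t (n+t) · P(N=n)P(T=t)
 = 4·0.2726 + 6·0.3074 + 8·0.1974 + 10·0.2226
 = 1.0904 + 1.8444 + 1.5792 + 2.226
 = 6.74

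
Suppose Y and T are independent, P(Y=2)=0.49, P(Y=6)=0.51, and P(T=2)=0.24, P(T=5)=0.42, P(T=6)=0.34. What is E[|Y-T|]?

1.9876

E[|Y-T|] = Σ_y Σ_t |y-t| · P(Y=y)P(T=t)
 = 0·0.1176 + 3·0.2058 + 4·0.1666 + 4·0.1224 + 1·0.2142 + 0·0.1734
 = 0 + 0.6174 + 0.6664 + 0.4896 + 0.2142 + 0
 = 1.9876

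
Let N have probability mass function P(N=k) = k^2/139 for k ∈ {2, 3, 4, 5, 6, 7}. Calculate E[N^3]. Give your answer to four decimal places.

208.6835

E[N^3] = Σ n^3·P(N=n)
 = 8·4/139 + 27·9/139 + 64·16/139 + 125·25/139 + 216·36/139 + 343·49/139
 = 32/139 + 243/139 + 1024/139 + 3125/139 + 7776/139 + 16807/139
 = 29007/139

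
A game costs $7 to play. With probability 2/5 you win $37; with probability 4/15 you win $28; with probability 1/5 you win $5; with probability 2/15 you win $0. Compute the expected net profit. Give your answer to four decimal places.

16.2667

E[payout] = 37·2/5 + 28·4/15 + 5·1/5 + 0·2/15
 = 74/5 + 112/15 + 1 + 0
 = 349/15
Net = 349/15 - 7 = 244/15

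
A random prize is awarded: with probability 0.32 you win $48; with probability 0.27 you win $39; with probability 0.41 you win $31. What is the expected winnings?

38.6

E[payout] = 48·0.32 + 39·0.27 + 31·0.41
 = 15.36 + 10.53 + 12.71
 = 38.6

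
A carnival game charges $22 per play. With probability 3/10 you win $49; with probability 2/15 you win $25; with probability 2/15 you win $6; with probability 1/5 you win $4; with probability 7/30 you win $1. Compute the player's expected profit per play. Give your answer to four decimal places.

-2.1333

E[payout] = 49·3/10 + 25·2/15 + 6·2/15 + 4·1/5 + 1·7/30
 = 147/10 + 10/3 + 4/5 + 4/5 + 7/30
 = 298/15
Net = 298/15 - 22 = -32/15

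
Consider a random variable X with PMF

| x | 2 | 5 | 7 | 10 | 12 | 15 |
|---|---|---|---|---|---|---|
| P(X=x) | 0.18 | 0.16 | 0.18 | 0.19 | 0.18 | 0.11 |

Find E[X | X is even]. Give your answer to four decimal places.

P(X is even) = 0.18 + 0.19 + 0.18 = 0.55.
E[X | X is even] = [2·0.18 + 10·0.19 + 12·0.18] / 0.55
 = 4.42 / 0.55
 = 442/55

8.0364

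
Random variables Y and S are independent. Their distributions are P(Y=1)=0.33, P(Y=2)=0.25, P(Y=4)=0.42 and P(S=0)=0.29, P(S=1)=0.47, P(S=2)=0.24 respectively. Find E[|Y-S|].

E[|Y-S|] = Σ_y Σ_s |y-s| · P(Y=y)P(S=s)
 = 1·0.0957 + 0·0.1551 + 1·0.0792 + 2·0.0725 + 1·0.1175 + 0·0.06 + 4·0.1218 + 3·0.1974 + 2·0.1008
 = 0.0957 + 0 + 0.0792 + 0.145 + 0.1175 + 0 + 0.4872 + 0.5922 + 0.2016
 = 1.7184

1.7184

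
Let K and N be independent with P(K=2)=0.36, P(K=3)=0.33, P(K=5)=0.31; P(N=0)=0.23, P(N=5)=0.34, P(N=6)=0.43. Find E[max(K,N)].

5.0298

E[max(K,N)] = Σ_k Σ_n max(k,n) · P(K=k)P(N=n)
 = 2·0.0828 + 5·0.1224 + 6·0.1548 + 3·0.0759 + 5·0.1122 + 6·0.1419 + 5·0.0713 + 5·0.1054 + 6·0.1333
 = 0.1656 + 0.612 + 0.9288 + 0.2277 + 0.561 + 0.8514 + 0.3565 + 0.527 + 0.7998
 = 5.0298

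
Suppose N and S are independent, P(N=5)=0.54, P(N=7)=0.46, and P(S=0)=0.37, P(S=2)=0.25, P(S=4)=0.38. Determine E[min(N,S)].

E[min(N,S)] = Σ_n Σ_s min(n,s) · P(N=n)P(S=s)
 = 0·0.1998 + 2·0.135 + 4·0.2052 + 0·0.1702 + 2·0.115 + 4·0.1748
 = 0 + 0.27 + 0.8208 + 0 + 0.23 + 0.6992
 = 2.02

2.02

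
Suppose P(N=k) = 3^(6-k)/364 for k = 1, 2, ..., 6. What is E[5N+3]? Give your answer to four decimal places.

10.4588

E[5N+3] = Σ (5n+3)·P(N=n)
 = 8·243/364 + 13·81/364 + 18·27/364 + 23·9/364 + 28·3/364 + 33·1/364
 = 486/91 + 81/28 + 243/182 + 207/364 + 3/13 + 33/364
 = 3807/364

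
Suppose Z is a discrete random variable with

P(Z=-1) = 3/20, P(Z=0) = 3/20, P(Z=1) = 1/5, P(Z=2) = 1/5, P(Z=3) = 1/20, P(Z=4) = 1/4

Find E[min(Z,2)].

E[min(Z,2)] = Σ min(z,2)·P(Z=z)
 = (-1)·3/20 + 0·3/20 + 1·1/5 + 2·1/5 + 2·1/20 + 2·1/4
 = (-3/20) + 0 + 1/5 + 2/5 + 1/10 + 1/2
 = 21/20

1.05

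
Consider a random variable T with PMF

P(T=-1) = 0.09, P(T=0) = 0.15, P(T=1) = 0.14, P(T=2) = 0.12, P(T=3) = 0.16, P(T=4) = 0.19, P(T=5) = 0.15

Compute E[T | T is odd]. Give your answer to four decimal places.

2.3704

P(T is odd) = 0.09 + 0.14 + 0.16 + 0.15 = 0.54.
E[T | T is odd] = [(-1)·0.09 + 1·0.14 + 3·0.16 + 5·0.15] / 0.54
 = 1.28 / 0.54
 = 64/27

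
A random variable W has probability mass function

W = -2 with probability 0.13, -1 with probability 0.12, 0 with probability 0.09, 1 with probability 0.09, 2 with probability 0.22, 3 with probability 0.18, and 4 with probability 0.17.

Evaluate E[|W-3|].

1.97

E[|W-3|] = Σ |w-3|·P(W=w)
 = 5·0.13 + 4·0.12 + 3·0.09 + 2·0.09 + 1·0.22 + 0·0.18 + 1·0.17
 = 0.65 + 0.48 + 0.27 + 0.18 + 0.22 + 0 + 0.17
 = 1.97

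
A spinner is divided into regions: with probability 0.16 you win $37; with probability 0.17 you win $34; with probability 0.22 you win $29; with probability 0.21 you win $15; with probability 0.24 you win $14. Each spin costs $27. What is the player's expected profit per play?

E[payout] = 37·0.16 + 34·0.17 + 29·0.22 + 15·0.21 + 14·0.24
 = 5.92 + 5.78 + 6.38 + 3.15 + 3.36
 = 24.59
Net = 24.59 - 27 = -2.41

-2.41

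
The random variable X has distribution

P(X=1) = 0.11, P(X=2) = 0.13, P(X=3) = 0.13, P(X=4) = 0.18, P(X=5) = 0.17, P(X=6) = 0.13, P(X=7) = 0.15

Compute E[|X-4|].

E[|X-4|] = Σ |x-4|·P(X=x)
 = 3·0.11 + 2·0.13 + 1·0.13 + 0·0.18 + 1·0.17 + 2·0.13 + 3·0.15
 = 0.33 + 0.26 + 0.13 + 0 + 0.17 + 0.26 + 0.45
 = 1.6

1.6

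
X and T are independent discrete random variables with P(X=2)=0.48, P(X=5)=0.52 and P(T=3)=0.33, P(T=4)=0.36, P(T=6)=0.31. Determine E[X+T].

7.85

E[X+T] = Σ_x Σ_t (x+t) · P(X=x)P(T=t)
 = 5·0.1584 + 6·0.1728 + 8·0.1488 + 8·0.1716 + 9·0.1872 + 11·0.1612
 = 0.792 + 1.0368 + 1.1904 + 1.3728 + 1.6848 + 1.7732
 = 7.85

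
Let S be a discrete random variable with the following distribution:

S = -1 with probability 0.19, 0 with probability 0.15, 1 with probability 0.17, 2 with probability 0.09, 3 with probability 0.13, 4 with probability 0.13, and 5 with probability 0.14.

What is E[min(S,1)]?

E[min(S,1)] = Σ min(s,1)·P(S=s)
 = (-1)·0.19 + 0·0.15 + 1·0.17 + 1·0.09 + 1·0.13 + 1·0.13 + 1·0.14
 = (-0.19) + 0 + 0.17 + 0.09 + 0.13 + 0.13 + 0.14
 = 0.47

0.47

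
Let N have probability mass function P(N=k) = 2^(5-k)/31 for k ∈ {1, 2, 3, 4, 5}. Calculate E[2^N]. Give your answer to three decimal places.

E[2^N] = Σ 2^n·P(N=n)
 = 2·16/31 + 4·8/31 + 8·4/31 + 16·2/31 + 32·1/31
 = 32/31 + 32/31 + 32/31 + 32/31 + 32/31
 = 160/31

5.161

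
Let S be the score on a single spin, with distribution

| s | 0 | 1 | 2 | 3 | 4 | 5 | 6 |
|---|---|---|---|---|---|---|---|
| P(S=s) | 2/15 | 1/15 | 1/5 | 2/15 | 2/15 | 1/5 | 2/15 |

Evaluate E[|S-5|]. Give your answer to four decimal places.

E[|S-5|] = Σ |s-5|·P(S=s)
 = 5·2/15 + 4·1/15 + 3·1/5 + 2·2/15 + 1·2/15 + 0·1/5 + 1·2/15
 = 2/3 + 4/15 + 3/5 + 4/15 + 2/15 + 0 + 2/15
 = 31/15

2.0667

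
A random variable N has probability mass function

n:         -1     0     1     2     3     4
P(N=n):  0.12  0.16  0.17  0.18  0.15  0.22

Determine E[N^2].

5.88

E[N^2] = Σ n^2·P(N=n)
 = 1·0.12 + 0·0.16 + 1·0.17 + 4·0.18 + 9·0.15 + 16·0.22
 = 0.12 + 0 + 0.17 + 0.72 + 1.35 + 3.52
 = 5.88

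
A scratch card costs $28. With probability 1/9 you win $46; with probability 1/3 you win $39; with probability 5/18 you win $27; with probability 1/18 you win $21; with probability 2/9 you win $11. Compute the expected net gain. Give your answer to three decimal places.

1.222

E[payout] = 46·1/9 + 39·1/3 + 27·5/18 + 21·1/18 + 11·2/9
 = 46/9 + 13 + 15/2 + 7/6 + 22/9
 = 263/9
Net = 263/9 - 28 = 11/9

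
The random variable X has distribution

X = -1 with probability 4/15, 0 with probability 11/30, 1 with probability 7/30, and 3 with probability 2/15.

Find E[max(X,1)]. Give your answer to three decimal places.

1.267

E[max(X,1)] = Σ max(x,1)·P(X=x)
 = 1·4/15 + 1·11/30 + 1·7/30 + 3·2/15
 = 4/15 + 11/30 + 7/30 + 2/5
 = 19/15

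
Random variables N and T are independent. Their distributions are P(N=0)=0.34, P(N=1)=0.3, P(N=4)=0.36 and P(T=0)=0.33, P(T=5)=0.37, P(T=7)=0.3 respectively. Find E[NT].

E[NT] = Σ_n Σ_t nt · P(N=n)P(T=t)
 = 0·0.1122 + 0·0.1258 + 0·0.102 + 0·0.099 + 5·0.111 + 7·0.09 + 0·0.1188 + 20·0.1332 + 28·0.108
 = 0 + 0 + 0 + 0 + 0.555 + 0.63 + 0 + 2.664 + 3.024
 = 6.873

6.873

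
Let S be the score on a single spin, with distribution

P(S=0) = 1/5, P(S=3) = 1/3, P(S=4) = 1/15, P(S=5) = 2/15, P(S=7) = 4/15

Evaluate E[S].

3.8

E[S] = Σ s·P(S=s)
 = 0·1/5 + 3·1/3 + 4·1/15 + 5·2/15 + 7·4/15
 = 0 + 1 + 4/15 + 2/3 + 28/15
 = 19/5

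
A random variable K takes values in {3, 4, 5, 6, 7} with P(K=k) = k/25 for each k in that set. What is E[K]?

5.4

E[K] = Σ k·P(K=k)
 = 3·3/25 + 4·4/25 + 5·1/5 + 6·6/25 + 7·7/25
 = 9/25 + 16/25 + 1 + 36/25 + 49/25
 = 27/5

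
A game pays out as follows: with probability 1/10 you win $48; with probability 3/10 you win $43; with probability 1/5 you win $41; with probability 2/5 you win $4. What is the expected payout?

27.5

E[payout] = 48·1/10 + 43·3/10 + 41·1/5 + 4·2/5
 = 24/5 + 129/10 + 41/5 + 8/5
 = 55/2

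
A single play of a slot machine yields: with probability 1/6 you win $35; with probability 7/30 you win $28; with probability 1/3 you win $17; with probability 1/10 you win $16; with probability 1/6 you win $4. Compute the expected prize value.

20.3

E[payout] = 35·1/6 + 28·7/30 + 17·1/3 + 16·1/10 + 4·1/6
 = 35/6 + 98/15 + 17/3 + 8/5 + 2/3
 = 203/10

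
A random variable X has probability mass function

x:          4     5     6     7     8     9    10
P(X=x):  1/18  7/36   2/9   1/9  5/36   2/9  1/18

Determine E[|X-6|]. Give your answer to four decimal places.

1.5833

E[|X-6|] = Σ |x-6|·P(X=x)
 = 2·1/18 + 1·7/36 + 0·2/9 + 1·1/9 + 2·5/36 + 3·2/9 + 4·1/18
 = 1/9 + 7/36 + 0 + 1/9 + 5/18 + 2/3 + 2/9
 = 19/12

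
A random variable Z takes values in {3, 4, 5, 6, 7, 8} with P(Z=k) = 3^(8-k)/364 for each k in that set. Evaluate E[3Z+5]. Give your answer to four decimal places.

15.4753

E[3Z+5] = Σ (3z+5)·P(Z=z)
 = 14·243/364 + 17·81/364 + 20·27/364 + 23·9/364 + 26·3/364 + 29·1/364
 = 243/26 + 1377/364 + 135/91 + 207/364 + 3/14 + 29/364
 = 5633/364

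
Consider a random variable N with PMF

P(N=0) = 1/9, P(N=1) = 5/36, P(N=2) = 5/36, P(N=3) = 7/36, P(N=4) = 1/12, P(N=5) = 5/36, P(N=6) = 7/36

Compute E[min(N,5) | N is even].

P(N is even) = 1/9 + 5/36 + 1/12 + 7/36 = 19/36.
E[min(N,5) | N is even] = [0·1/9 + 2·5/36 + 4·1/12 + 5·7/36] / (19/36)
 = 19/12 / (19/36)
 = 3

3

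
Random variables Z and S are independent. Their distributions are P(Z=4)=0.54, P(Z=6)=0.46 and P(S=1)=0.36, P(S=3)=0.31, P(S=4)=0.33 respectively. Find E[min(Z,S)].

E[min(Z,S)] = Σ_z Σ_s min(z,s) · P(Z=z)P(S=s)
 = 1·0.1944 + 3·0.1674 + 4·0.1782 + 1·0.1656 + 3·0.1426 + 4·0.1518
 = 0.1944 + 0.5022 + 0.7128 + 0.1656 + 0.4278 + 0.6072
 = 2.61

2.61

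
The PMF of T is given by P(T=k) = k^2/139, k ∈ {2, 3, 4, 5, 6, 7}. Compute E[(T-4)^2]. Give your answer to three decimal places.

4.568

E[(T-4)^2] = Σ (t-4)^2·P(T=t)
 = 4·4/139 + 1·9/139 + 0·16/139 + 1·25/139 + 4·36/139 + 9·49/139
 = 16/139 + 9/139 + 0 + 25/139 + 144/139 + 441/139
 = 635/139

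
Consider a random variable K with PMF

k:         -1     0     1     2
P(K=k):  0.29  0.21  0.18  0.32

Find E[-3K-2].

-3.59

E[-3K-2] = Σ (-3k-2)·P(K=k)
 = 1·0.29 + (-2)·0.21 + (-5)·0.18 + (-8)·0.32
 = 0.29 + (-0.42) + (-0.9) + (-2.56)
 = -3.59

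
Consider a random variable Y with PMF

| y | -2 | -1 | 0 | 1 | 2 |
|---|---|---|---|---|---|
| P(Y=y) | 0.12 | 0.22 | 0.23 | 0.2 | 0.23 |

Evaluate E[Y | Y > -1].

P(Y > -1) = 0.23 + 0.2 + 0.23 = 0.66.
E[Y | Y > -1] = [0·0.23 + 1·0.2 + 2·0.23] / 0.66
 = 0.66 / 0.66
 = 1

1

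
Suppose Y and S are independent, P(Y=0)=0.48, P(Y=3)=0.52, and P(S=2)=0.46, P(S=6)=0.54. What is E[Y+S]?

E[Y+S] = Σ_y Σ_s (y+s) · P(Y=y)P(S=s)
 = 2·0.2208 + 6·0.2592 + 5·0.2392 + 9·0.2808
 = 0.4416 + 1.5552 + 1.196 + 2.5272
 = 5.72

5.72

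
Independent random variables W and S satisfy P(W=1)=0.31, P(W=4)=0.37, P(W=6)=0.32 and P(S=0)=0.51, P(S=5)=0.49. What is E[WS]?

9.0895

E[WS] = Σ_w Σ_s ws · P(W=w)P(S=s)
 = 0·0.1581 + 5·0.1519 + 0·0.1887 + 20·0.1813 + 0·0.1632 + 30·0.1568
 = 0 + 0.7595 + 0 + 3.626 + 0 + 4.704
 = 9.0895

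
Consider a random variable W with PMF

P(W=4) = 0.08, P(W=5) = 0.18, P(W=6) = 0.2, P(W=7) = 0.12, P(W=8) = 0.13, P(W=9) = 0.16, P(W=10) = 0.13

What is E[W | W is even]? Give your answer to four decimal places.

7.1481

P(W is even) = 0.08 + 0.2 + 0.13 + 0.13 = 0.54.
E[W | W is even] = [4·0.08 + 6·0.2 + 8·0.13 + 10·0.13] / 0.54
 = 3.86 / 0.54
 = 193/27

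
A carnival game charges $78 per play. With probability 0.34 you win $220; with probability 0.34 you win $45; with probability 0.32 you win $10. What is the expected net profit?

E[payout] = 220·0.34 + 45·0.34 + 10·0.32
 = 74.8 + 15.3 + 3.2
 = 93.3
Net = 93.3 - 78 = 15.3

15.3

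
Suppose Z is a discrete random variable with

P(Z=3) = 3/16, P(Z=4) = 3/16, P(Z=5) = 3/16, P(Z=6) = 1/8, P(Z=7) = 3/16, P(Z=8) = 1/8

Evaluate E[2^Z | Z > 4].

112

P(Z > 4) = 3/16 + 1/8 + 3/16 + 1/8 = 5/8.
E[2^Z | Z > 4] = [32·3/16 + 64·1/8 + 128·3/16 + 256·1/8] / (5/8)
 = 70 / (5/8)
 = 112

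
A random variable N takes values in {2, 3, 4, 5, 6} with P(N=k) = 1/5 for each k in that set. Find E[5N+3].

E[5N+3] = Σ (5n+3)·P(N=n)
 = 13·1/5 + 18·1/5 + 23·1/5 + 28·1/5 + 33·1/5
 = 13/5 + 18/5 + 23/5 + 28/5 + 33/5
 = 23

23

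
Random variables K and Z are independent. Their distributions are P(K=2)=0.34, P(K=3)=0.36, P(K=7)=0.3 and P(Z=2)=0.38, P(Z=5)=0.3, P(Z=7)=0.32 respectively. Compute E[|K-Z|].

E[|K-Z|] = Σ_k Σ_z |k-z| · P(K=k)P(Z=z)
 = 0·0.1292 + 3·0.102 + 5·0.1088 + 1·0.1368 + 2·0.108 + 4·0.1152 + 5·0.114 + 2·0.09 + 0·0.096
 = 0 + 0.306 + 0.544 + 0.1368 + 0.216 + 0.4608 + 0.57 + 0.18 + 0
 = 2.4136

2.4136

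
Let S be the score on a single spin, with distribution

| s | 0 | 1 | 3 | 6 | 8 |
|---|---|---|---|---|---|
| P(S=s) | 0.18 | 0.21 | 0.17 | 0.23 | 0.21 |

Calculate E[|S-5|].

E[|S-5|] = Σ |s-5|·P(S=s)
 = 5·0.18 + 4·0.21 + 2·0.17 + 1·0.23 + 3·0.21
 = 0.9 + 0.84 + 0.34 + 0.23 + 0.63
 = 2.94

2.94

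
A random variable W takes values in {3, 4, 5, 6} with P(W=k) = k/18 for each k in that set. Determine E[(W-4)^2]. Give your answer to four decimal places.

1.7778

E[(W-4)^2] = Σ (w-4)^2·P(W=w)
 = 1·1/6 + 0·2/9 + 1·5/18 + 4·1/3
 = 1/6 + 0 + 5/18 + 4/3
 = 16/9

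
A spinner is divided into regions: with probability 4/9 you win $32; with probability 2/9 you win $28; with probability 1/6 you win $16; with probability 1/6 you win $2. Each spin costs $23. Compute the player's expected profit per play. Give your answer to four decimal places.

E[payout] = 32·4/9 + 28·2/9 + 16·1/6 + 2·1/6
 = 128/9 + 56/9 + 8/3 + 1/3
 = 211/9
Net = 211/9 - 23 = 4/9

0.4444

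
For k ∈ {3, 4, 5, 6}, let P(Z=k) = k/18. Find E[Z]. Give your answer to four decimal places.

4.7778

E[Z] = Σ z·P(Z=z)
 = 3·1/6 + 4·2/9 + 5·5/18 + 6·1/3
 = 1/2 + 8/9 + 25/18 + 2
 = 43/9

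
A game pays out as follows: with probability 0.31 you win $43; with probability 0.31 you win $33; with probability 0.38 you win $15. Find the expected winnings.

E[payout] = 43·0.31 + 33·0.31 + 15·0.38
 = 13.33 + 10.23 + 5.7
 = 29.26

29.26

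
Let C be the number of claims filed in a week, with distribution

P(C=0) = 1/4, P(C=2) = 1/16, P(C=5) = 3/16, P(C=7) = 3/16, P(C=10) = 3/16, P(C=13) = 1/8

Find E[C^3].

550.375

E[C^3] = Σ c^3·P(C=c)
 = 0·1/4 + 8·1/16 + 125·3/16 + 343·3/16 + 1000·3/16 + 2197·1/8
 = 0 + 1/2 + 375/16 + 1029/16 + 375/2 + 2197/8
 = 4403/8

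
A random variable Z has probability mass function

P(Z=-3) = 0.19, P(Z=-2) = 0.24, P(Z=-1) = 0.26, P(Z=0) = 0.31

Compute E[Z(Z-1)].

E[Z(Z-1)] = Σ z(z-1)·P(Z=z)
 = 12·0.19 + 6·0.24 + 2·0.26 + 0·0.31
 = 2.28 + 1.44 + 0.52 + 0
 = 4.24

4.24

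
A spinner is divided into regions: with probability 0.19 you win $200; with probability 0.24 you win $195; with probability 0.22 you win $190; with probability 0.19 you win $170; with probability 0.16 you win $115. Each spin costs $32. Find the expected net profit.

E[payout] = 200·0.19 + 195·0.24 + 190·0.22 + 170·0.19 + 115·0.16
 = 38 + 46.8 + 41.8 + 32.3 + 18.4
 = 177.3
Net = 177.3 - 32 = 145.3

145.3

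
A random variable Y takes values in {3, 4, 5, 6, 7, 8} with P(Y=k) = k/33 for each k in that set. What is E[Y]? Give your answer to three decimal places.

E[Y] = Σ y·P(Y=y)
 = 3·1/11 + 4·4/33 + 5·5/33 + 6·2/11 + 7·7/33 + 8·8/33
 = 3/11 + 16/33 + 25/33 + 12/11 + 49/33 + 64/33
 = 199/33

6.030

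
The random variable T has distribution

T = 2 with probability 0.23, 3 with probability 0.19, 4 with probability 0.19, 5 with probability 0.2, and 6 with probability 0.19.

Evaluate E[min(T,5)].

E[min(T,5)] = Σ min(t,5)·P(T=t)
 = 2·0.23 + 3·0.19 + 4·0.19 + 5·0.2 + 5·0.19
 = 0.46 + 0.57 + 0.76 + 1 + 0.95
 = 3.74

3.74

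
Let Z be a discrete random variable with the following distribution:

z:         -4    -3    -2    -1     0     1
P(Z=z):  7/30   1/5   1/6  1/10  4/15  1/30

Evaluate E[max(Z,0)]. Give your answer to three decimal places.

E[max(Z,0)] = Σ max(z,0)·P(Z=z)
 = 0·7/30 + 0·1/5 + 0·1/6 + 0·1/10 + 0·4/15 + 1·1/30
 = 0 + 0 + 0 + 0 + 0 + 1/30
 = 1/30

0.033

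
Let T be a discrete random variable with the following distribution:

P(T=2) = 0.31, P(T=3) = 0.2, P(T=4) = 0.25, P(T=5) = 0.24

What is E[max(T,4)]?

4.24

E[max(T,4)] = Σ max(t,4)·P(T=t)
 = 4·0.31 + 4·0.2 + 4·0.25 + 5·0.24
 = 1.24 + 0.8 + 1 + 1.2
 = 4.24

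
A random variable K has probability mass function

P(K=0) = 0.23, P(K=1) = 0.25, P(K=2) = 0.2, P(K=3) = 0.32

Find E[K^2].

E[K^2] = Σ k^2·P(K=k)
 = 0·0.23 + 1·0.25 + 4·0.2 + 9·0.32
 = 0 + 0.25 + 0.8 + 2.88
 = 3.93

3.93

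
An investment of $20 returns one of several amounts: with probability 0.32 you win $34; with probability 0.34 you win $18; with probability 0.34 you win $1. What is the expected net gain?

-2.66

E[payout] = 34·0.32 + 18·0.34 + 1·0.34
 = 10.88 + 6.12 + 0.34
 = 17.34
Net = 17.34 - 20 = -2.66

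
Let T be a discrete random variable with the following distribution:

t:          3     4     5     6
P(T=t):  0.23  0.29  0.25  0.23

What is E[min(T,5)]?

E[min(T,5)] = Σ min(t,5)·P(T=t)
 = 3·0.23 + 4·0.29 + 5·0.25 + 5·0.23
 = 0.69 + 1.16 + 1.25 + 1.15
 = 4.25

4.25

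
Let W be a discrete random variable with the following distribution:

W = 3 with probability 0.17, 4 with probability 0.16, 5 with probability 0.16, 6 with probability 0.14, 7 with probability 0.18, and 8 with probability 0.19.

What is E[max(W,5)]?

E[max(W,5)] = Σ max(w,5)·P(W=w)
 = 5·0.17 + 5·0.16 + 5·0.16 + 6·0.14 + 7·0.18 + 8·0.19
 = 0.85 + 0.8 + 0.8 + 0.84 + 1.26 + 1.52
 = 6.07

6.07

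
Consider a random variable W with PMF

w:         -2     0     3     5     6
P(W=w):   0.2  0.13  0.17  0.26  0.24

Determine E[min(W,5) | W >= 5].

5

P(W >= 5) = 0.26 + 0.24 = 0.5.
E[min(W,5) | W >= 5] = [5·0.26 + 5·0.24] / 0.5
 = 2.5 / 0.5
 = 5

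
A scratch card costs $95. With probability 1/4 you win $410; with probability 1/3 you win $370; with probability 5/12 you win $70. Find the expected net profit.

160

E[payout] = 410·1/4 + 370·1/3 + 70·5/12
 = 205/2 + 370/3 + 175/6
 = 255
Net = 255 - 95 = 160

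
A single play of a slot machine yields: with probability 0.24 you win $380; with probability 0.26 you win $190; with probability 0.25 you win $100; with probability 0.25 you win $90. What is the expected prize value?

188.1

E[payout] = 380·0.24 + 190·0.26 + 100·0.25 + 90·0.25
 = 91.2 + 49.4 + 25 + 22.5
 = 188.1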